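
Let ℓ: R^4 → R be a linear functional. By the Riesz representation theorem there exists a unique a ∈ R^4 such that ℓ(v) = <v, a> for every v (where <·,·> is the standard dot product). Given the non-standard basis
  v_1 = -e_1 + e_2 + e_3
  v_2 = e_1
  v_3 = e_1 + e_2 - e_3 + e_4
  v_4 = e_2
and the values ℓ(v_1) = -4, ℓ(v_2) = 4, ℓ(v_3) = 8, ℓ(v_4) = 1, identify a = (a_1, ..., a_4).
a = (4, 1, -1, 2)

Write a = (a_1, ..., a_4) in the standard basis. For each basis vector v_i, ℓ(v_i) = <v_i, a> is a linear equation in the a_j's. Collect the n equations into a matrix system V a = ℓ, where row i of V is v_i (expressed in the standard basis). Since V is invertible (lower-triangular with 1s on the diagonal, up to permutation), solve by back-substitution:
  V =
[[-1, 1, 1, 0],
 [1, 0, 0, 0],
 [1, 1, -1, 1],
 [0, 1, 0, 0]]
  V a = (-4, 4, 8, 1)
Solving gives a = (4, 1, -1, 2).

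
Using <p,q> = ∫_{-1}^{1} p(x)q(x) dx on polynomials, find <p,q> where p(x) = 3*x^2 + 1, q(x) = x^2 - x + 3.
<p,q> = 208/15

Expand the product: p(x)·q(x) = 3*x^4 - 3*x^3 + 10*x^2 - x + 3.
∫_{-1}^{1} of each monomial x^k gives [2/(k+1) if k even, 0 if k odd]. Integrating term-by-term (or equivalently evaluating the antiderivative F(x) = 3*x^5/5 - 3*x^4/4 + 10*x^3/3 - x^2/2 + 3*x at the endpoints):
  F(1) − F(−1) = 341/60 − (-491/60) = 208/15.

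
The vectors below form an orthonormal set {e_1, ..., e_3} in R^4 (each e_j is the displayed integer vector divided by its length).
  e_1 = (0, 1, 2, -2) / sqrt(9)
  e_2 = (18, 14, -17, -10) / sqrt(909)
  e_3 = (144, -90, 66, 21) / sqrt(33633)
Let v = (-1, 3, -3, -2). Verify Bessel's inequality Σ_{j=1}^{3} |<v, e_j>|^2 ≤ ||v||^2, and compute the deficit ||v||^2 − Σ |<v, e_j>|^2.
Σ |<v, e_j>|^2 = 842/37; ||v||^2 = 23; deficit = 9/37

Write each e_j = u_j / sqrt(<u_j, u_j>) where u_j is the displayed integer vector. Then <v, e_j> = <v, u_j> / sqrt(<u_j, u_j>), so |<v, e_j>|^2 = <v, u_j>^2 / <u_j, u_j>.
Coefficients: <v, e_1> = 1/sqrt(9), <v, e_2> = 95/sqrt(909), <v, e_3> = -654/sqrt(33633).
Square and sum: Σ |<v, e_j>|^2 = 842/37.
Compute ||v||^2 = v·v = 23.
Deficit = 23 − 842/37 = 9/37 ≥ 0, confirming Bessel's inequality. (The deficit equals ||v − Σ <v,e_j> e_j||^2, the squared distance from v to span{e_j}.)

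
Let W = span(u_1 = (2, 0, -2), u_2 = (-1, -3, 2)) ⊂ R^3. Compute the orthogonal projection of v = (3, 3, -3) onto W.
proj_W(v) = (48/19, 54/19, -66/19)

Set up U = [u_1 | ... | u_2] ∈ R^(3×2). The projector onto W = col(U) is P = U (U^T U)^(-1) U^T.
Compute U^T U =
  [8, -6]
  [-6, 14],
and U^T v = (12, -18).
Solve U^T U · c = U^T v for the coefficients: c = (15/19, -18/19). The projection is proj_W(v) = U c.
Check: (v - proj_W(v)) · u_1 = 0  (should be 0).
Check: (v - proj_W(v)) · u_2 = 0  (should be 0).
Result: proj_W(v) = (48/19, 54/19, -66/19).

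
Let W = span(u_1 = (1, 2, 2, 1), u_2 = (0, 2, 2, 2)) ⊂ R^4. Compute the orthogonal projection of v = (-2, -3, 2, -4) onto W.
proj_W(v) = (1/5, -8/5, -8/5, -9/5)

Set up U = [u_1 | ... | u_2] ∈ R^(4×2). The projector onto W = col(U) is P = U (U^T U)^(-1) U^T.
Compute U^T U =
  [10, 10]
  [10, 12],
and U^T v = (-8, -10).
Solve U^T U · c = U^T v for the coefficients: c = (1/5, -1). The projection is proj_W(v) = U c.
Check: (v - proj_W(v)) · u_1 = 0  (should be 0).
Check: (v - proj_W(v)) · u_2 = 0  (should be 0).
Result: proj_W(v) = (1/5, -8/5, -8/5, -9/5).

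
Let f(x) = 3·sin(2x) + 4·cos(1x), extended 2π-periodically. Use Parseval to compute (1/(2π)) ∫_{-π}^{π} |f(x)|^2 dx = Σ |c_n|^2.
Σ |c_n|^2 = 25/2

Expand |f|^2 and use orthogonality of {sin(nx), cos(mx)} on [-π, π]:
  ∫_{-π}^{π} sin(nx)^2 dx = π, ∫ cos(mx)^2 dx = π, and cross terms integrate to 0.
So ∫_{-π}^{π} f(x)^2 dx = 3^2 · π + 4^2 · π = (9 + 16)π.
Divide by 2π: (9 + 16)/2 = 25/2.
By Parseval, this equals Σ |c_n|^2.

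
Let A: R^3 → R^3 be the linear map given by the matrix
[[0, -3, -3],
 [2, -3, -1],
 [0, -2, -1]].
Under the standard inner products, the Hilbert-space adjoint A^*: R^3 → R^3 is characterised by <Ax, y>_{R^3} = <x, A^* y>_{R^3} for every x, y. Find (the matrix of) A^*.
A^* = A^T =
[[0, 2, 0],
 [-3, -3, -2],
 [-3, -1, -1]]

For real matrices with standard dot products, the defining identity <Ax, y> = <x, A^* y> gives (Ax)^T y = x^T (A^*) y, i.e. x^T A^T y = x^T (A^*) y. Since this holds for all x, y, we must have A^* = A^T. Therefore
A^* =
[[0, 2, 0],
 [-3, -3, -2],
 [-3, -1, -1]].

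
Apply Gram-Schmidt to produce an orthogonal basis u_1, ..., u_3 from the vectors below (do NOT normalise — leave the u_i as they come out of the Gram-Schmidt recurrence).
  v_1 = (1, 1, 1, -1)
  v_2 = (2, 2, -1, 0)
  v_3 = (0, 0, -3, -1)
Orthogonal basis:
  u_1 = (1, 1, 1, -1)
  u_2 = (5/4, 5/4, -7/4, 3/4)
  u_3 = (-1/3, -1/3, -4/3, -2)

Apply the Gram-Schmidt recurrence
  u_1 = v_1
  u_i = v_i − Σ_{j<i} ((v_i · u_j) / (u_j · u_j)) · u_j.

Step by step this gives:
  u_1 = (1, 1, 1, -1)
  u_2 = (5/4, 5/4, -7/4, 3/4)
  u_3 = (-1/3, -1/3, -4/3, -2)

Orthogonality check:
  u_2 · u_1 = 0 (should be 0)
  u_3 · u_1 = 0 (should be 0)
  u_3 · u_2 = 0 (should be 0)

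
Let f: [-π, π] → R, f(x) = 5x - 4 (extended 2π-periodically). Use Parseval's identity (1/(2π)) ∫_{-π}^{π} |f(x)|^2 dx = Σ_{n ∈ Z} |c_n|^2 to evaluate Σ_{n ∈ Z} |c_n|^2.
Σ |c_n|^2 = 25π^2/3 + 16

Expand and integrate term by term over [-π, π]:
  ∫ (5x)^2 dx = 25·(2π^3/3); ∫ 2·5·(-4)·x dx = 0 (odd integrand); ∫ (-4)^2 dx = 16·2π.
So (1/(2π)) ∫_{-π}^{π} (5x - 4)^2 dx = 25π^2/3 + 16 = 25π^2/3 + 16.
Parseval ⇒ Σ |c_n|^2 = 25π^2/3 + 16.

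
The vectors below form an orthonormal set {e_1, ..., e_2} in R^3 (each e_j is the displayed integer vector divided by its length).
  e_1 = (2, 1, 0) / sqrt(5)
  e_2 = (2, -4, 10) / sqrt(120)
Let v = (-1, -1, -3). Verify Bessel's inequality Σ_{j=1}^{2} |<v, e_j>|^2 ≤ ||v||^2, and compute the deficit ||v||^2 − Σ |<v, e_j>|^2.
Σ |<v, e_j>|^2 = 25/3; ||v||^2 = 11; deficit = 8/3

Write each e_j = u_j / sqrt(<u_j, u_j>) where u_j is the displayed integer vector. Then <v, e_j> = <v, u_j> / sqrt(<u_j, u_j>), so |<v, e_j>|^2 = <v, u_j>^2 / <u_j, u_j>.
Coefficients: <v, e_1> = -3/sqrt(5), <v, e_2> = -28/sqrt(120).
Square and sum: Σ |<v, e_j>|^2 = 25/3.
Compute ||v||^2 = v·v = 11.
Deficit = 11 − 25/3 = 8/3 ≥ 0, confirming Bessel's inequality. (The deficit equals ||v − Σ <v,e_j> e_j||^2, the squared distance from v to span{e_j}.)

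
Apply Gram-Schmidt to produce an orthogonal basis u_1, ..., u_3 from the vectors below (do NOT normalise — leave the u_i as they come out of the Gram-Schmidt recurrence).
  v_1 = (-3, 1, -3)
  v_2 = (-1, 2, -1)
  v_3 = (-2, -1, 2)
Orthogonal basis:
  u_1 = (-3, 1, -3)
  u_2 = (5/19, 30/19, 5/19)
  u_3 = (-2, 0, 2)

Apply the Gram-Schmidt recurrence
  u_1 = v_1
  u_i = v_i − Σ_{j<i} ((v_i · u_j) / (u_j · u_j)) · u_j.

Step by step this gives:
  u_1 = (-3, 1, -3)
  u_2 = (5/19, 30/19, 5/19)
  u_3 = (-2, 0, 2)

Orthogonality check:
  u_2 · u_1 = 0 (should be 0)
  u_3 · u_1 = 0 (should be 0)
  u_3 · u_2 = 0 (should be 0)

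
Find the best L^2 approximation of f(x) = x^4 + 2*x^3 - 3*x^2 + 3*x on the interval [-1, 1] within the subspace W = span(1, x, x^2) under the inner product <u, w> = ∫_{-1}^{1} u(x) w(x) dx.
g(x) = -15*x^2/7 + 21*x/5 - 3/35

The best approximation g ∈ W is the orthogonal projection of f onto W. Writing g = a_0 + a_1 x + a_2 x^2, the coefficients solve the normal equations G · a = b where
  G_{ij} = <φ_i, φ_j> and b_i = <f, φ_i>, with φ_0 = 1, φ_1 = x, φ_2 = x^2.
G =
  [2, 0, 2/3]
  [0, 2/3, 0]
  [2/3, 0, 2/5],
b = (-8/5, 14/5, -32/35).
Solving gives a_0 = -3/35, a_1 = 21/5, a_2 = -15/7, so
  g(x) = -15*x^2/7 + 21*x/5 - 3/35.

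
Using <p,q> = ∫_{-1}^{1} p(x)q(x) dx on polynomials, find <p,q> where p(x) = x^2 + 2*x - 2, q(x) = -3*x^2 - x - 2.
<p,q> = 122/15

Expand the product: p(x)·q(x) = -3*x^4 - 7*x^3 + 2*x^2 - 2*x + 4.
∫_{-1}^{1} of each monomial x^k gives [2/(k+1) if k even, 0 if k odd]. Integrating term-by-term (or equivalently evaluating the antiderivative F(x) = -3*x^5/5 - 7*x^4/4 + 2*x^3/3 - x^2 + 4*x at the endpoints):
  F(1) − F(−1) = 79/60 − (-409/60) = 122/15.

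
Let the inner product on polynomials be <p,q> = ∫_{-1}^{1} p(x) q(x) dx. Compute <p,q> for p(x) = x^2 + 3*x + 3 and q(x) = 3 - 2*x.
<p,q> = 16

Expand the product: p(x)·q(x) = -2*x^3 - 3*x^2 + 3*x + 9.
∫_{-1}^{1} of each monomial x^k gives [2/(k+1) if k even, 0 if k odd]. Integrating term-by-term (or equivalently evaluating the antiderivative F(x) = -x^4/2 - x^3 + 3*x^2/2 + 9*x at the endpoints):
  F(1) − F(−1) = 9 − (-7) = 16.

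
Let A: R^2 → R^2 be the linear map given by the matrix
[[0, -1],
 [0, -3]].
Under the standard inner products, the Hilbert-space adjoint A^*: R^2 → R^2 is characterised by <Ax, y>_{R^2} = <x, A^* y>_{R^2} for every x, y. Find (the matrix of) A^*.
A^* = A^T =
[[0, 0],
 [-1, -3]]

For real matrices with standard dot products, the defining identity <Ax, y> = <x, A^* y> gives (Ax)^T y = x^T (A^*) y, i.e. x^T A^T y = x^T (A^*) y. Since this holds for all x, y, we must have A^* = A^T. Therefore
A^* =
[[0, 0],
 [-1, -3]].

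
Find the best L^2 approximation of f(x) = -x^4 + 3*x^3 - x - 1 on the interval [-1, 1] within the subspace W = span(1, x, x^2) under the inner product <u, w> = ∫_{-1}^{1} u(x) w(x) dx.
g(x) = -6*x^2/7 + 4*x/5 - 32/35

The best approximation g ∈ W is the orthogonal projection of f onto W. Writing g = a_0 + a_1 x + a_2 x^2, the coefficients solve the normal equations G · a = b where
  G_{ij} = <φ_i, φ_j> and b_i = <f, φ_i>, with φ_0 = 1, φ_1 = x, φ_2 = x^2.
G =
  [2, 0, 2/3]
  [0, 2/3, 0]
  [2/3, 0, 2/5],
b = (-12/5, 8/15, -20/21).
Solving gives a_0 = -32/35, a_1 = 4/5, a_2 = -6/7, so
  g(x) = -6*x^2/7 + 4*x/5 - 32/35.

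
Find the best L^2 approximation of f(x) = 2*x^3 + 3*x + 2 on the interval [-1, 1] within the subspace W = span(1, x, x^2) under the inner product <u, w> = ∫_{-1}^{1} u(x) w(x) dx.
g(x) = 21*x/5 + 2

The best approximation g ∈ W is the orthogonal projection of f onto W. Writing g = a_0 + a_1 x + a_2 x^2, the coefficients solve the normal equations G · a = b where
  G_{ij} = <φ_i, φ_j> and b_i = <f, φ_i>, with φ_0 = 1, φ_1 = x, φ_2 = x^2.
G =
  [2, 0, 2/3]
  [0, 2/3, 0]
  [2/3, 0, 2/5],
b = (4, 14/5, 4/3).
Solving gives a_0 = 2, a_1 = 21/5, a_2 = 0, so
  g(x) = 21*x/5 + 2.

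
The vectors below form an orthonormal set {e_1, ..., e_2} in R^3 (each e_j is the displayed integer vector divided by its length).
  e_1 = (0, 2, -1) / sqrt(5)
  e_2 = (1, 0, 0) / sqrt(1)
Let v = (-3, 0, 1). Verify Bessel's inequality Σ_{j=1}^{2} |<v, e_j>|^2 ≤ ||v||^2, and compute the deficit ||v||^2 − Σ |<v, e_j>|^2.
Σ |<v, e_j>|^2 = 46/5; ||v||^2 = 10; deficit = 4/5

Write each e_j = u_j / sqrt(<u_j, u_j>) where u_j is the displayed integer vector. Then <v, e_j> = <v, u_j> / sqrt(<u_j, u_j>), so |<v, e_j>|^2 = <v, u_j>^2 / <u_j, u_j>.
Coefficients: <v, e_1> = -1/sqrt(5), <v, e_2> = -3/sqrt(1).
Square and sum: Σ |<v, e_j>|^2 = 46/5.
Compute ||v||^2 = v·v = 10.
Deficit = 10 − 46/5 = 4/5 ≥ 0, confirming Bessel's inequality. (The deficit equals ||v − Σ <v,e_j> e_j||^2, the squared distance from v to span{e_j}.)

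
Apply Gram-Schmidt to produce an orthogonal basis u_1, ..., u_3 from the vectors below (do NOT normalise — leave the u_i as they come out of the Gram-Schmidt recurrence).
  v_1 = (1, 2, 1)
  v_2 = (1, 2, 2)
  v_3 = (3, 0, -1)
Orthogonal basis:
  u_1 = (1, 2, 1)
  u_2 = (-1/6, -1/3, 5/6)
  u_3 = (12/5, -6/5, 0)

Apply the Gram-Schmidt recurrence
  u_1 = v_1
  u_i = v_i − Σ_{j<i} ((v_i · u_j) / (u_j · u_j)) · u_j.

Step by step this gives:
  u_1 = (1, 2, 1)
  u_2 = (-1/6, -1/3, 5/6)
  u_3 = (12/5, -6/5, 0)

Orthogonality check:
  u_2 · u_1 = 0 (should be 0)
  u_3 · u_1 = 0 (should be 0)
  u_3 · u_2 = 0 (should be 0)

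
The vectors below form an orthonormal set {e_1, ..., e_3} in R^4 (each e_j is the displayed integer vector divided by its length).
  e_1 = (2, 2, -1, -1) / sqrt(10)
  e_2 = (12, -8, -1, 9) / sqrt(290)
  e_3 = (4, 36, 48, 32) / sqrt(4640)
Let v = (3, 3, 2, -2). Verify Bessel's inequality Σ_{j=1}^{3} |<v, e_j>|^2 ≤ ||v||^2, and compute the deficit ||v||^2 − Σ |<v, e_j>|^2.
Σ |<v, e_j>|^2 = 98/5; ||v||^2 = 26; deficit = 32/5

Write each e_j = u_j / sqrt(<u_j, u_j>) where u_j is the displayed integer vector. Then <v, e_j> = <v, u_j> / sqrt(<u_j, u_j>), so |<v, e_j>|^2 = <v, u_j>^2 / <u_j, u_j>.
Coefficients: <v, e_1> = 12/sqrt(10), <v, e_2> = -8/sqrt(290), <v, e_3> = 152/sqrt(4640).
Square and sum: Σ |<v, e_j>|^2 = 98/5.
Compute ||v||^2 = v·v = 26.
Deficit = 26 − 98/5 = 32/5 ≥ 0, confirming Bessel's inequality. (The deficit equals ||v − Σ <v,e_j> e_j||^2, the squared distance from v to span{e_j}.)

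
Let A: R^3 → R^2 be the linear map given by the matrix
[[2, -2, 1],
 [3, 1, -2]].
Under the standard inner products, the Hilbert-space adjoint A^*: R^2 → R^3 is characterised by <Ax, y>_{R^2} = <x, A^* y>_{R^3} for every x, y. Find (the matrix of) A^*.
A^* = A^T =
[[2, 3],
 [-2, 1],
 [1, -2]]

For real matrices with standard dot products, the defining identity <Ax, y> = <x, A^* y> gives (Ax)^T y = x^T (A^*) y, i.e. x^T A^T y = x^T (A^*) y. Since this holds for all x, y, we must have A^* = A^T. Therefore
A^* =
[[2, 3],
 [-2, 1],
 [1, -2]].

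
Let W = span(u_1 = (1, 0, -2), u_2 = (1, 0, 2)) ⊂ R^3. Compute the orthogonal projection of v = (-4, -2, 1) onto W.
proj_W(v) = (-4, 0, 1)

Set up U = [u_1 | ... | u_2] ∈ R^(3×2). The projector onto W = col(U) is P = U (U^T U)^(-1) U^T.
Compute U^T U =
  [5, -3]
  [-3, 5],
and U^T v = (-6, -2).
Solve U^T U · c = U^T v for the coefficients: c = (-9/4, -7/4). The projection is proj_W(v) = U c.
Check: (v - proj_W(v)) · u_1 = 0  (should be 0).
Check: (v - proj_W(v)) · u_2 = 0  (should be 0).
Result: proj_W(v) = (-4, 0, 1).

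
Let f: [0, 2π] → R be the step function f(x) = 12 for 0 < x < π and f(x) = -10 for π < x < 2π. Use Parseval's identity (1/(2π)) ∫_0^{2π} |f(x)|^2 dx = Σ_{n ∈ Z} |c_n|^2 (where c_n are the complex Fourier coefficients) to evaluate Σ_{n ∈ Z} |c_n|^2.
Σ |c_n|^2 = 122

Parseval equates the L^2 energy of f (normalised by 1/(2π)) with the ℓ^2 sum of its Fourier coefficients: (1/(2π)) ∫_0^{2π} |f|^2 = Σ |c_n|^2.
Compute the left side: (1/(2π)) [∫_0^π 12^2 dx + ∫_π^{2π} (-10)^2 dx] = (1/(2π)) · (144π + 100π) = (144 + 100)/2 = 122.
So Σ_{n ∈ Z} |c_n|^2 = 122.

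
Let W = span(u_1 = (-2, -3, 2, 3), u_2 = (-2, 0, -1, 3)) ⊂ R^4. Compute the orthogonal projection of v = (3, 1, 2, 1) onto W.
proj_W(v) = (2/3, -1/3, 2/3, -1)

Set up U = [u_1 | ... | u_2] ∈ R^(4×2). The projector onto W = col(U) is P = U (U^T U)^(-1) U^T.
Compute U^T U =
  [26, 11]
  [11, 14],
and U^T v = (-2, -5).
Solve U^T U · c = U^T v for the coefficients: c = (1/9, -4/9). The projection is proj_W(v) = U c.
Check: (v - proj_W(v)) · u_1 = 0  (should be 0).
Check: (v - proj_W(v)) · u_2 = 0  (should be 0).
Result: proj_W(v) = (2/3, -1/3, 2/3, -1).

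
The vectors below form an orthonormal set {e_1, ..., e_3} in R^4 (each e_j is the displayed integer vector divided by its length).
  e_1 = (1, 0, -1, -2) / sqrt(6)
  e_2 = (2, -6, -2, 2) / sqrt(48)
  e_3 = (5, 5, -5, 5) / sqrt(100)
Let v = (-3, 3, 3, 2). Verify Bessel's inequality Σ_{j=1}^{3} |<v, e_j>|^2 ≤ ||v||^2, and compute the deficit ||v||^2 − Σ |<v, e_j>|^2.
Σ |<v, e_j>|^2 = 31; ||v||^2 = 31; deficit = 0

Write each e_j = u_j / sqrt(<u_j, u_j>) where u_j is the displayed integer vector. Then <v, e_j> = <v, u_j> / sqrt(<u_j, u_j>), so |<v, e_j>|^2 = <v, u_j>^2 / <u_j, u_j>.
Coefficients: <v, e_1> = -10/sqrt(6), <v, e_2> = -26/sqrt(48), <v, e_3> = -5/sqrt(100).
Square and sum: Σ |<v, e_j>|^2 = 31.
Compute ||v||^2 = v·v = 31.
Deficit = 31 − 31 = 0 ≥ 0, confirming Bessel's inequality. (The deficit equals ||v − Σ <v,e_j> e_j||^2, the squared distance from v to span{e_j}.)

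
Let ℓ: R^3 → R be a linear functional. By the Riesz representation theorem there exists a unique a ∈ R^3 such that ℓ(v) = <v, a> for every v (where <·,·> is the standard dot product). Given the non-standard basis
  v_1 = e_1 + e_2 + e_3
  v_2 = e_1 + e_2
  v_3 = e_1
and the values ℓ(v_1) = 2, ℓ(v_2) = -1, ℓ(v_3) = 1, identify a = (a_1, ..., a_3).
a = (1, -2, 3)

Write a = (a_1, ..., a_3) in the standard basis. For each basis vector v_i, ℓ(v_i) = <v_i, a> is a linear equation in the a_j's. Collect the n equations into a matrix system V a = ℓ, where row i of V is v_i (expressed in the standard basis). Since V is invertible (lower-triangular with 1s on the diagonal, up to permutation), solve by back-substitution:
  V =
[[1, 1, 1],
 [1, 1, 0],
 [1, 0, 0]]
  V a = (2, -1, 1)
Solving gives a = (1, -2, 3).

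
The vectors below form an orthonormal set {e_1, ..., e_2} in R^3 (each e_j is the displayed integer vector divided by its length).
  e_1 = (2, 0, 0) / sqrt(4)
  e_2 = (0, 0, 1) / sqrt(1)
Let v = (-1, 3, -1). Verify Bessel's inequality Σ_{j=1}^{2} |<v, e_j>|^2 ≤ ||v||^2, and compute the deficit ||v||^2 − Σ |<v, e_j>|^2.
Σ |<v, e_j>|^2 = 2; ||v||^2 = 11; deficit = 9

Write each e_j = u_j / sqrt(<u_j, u_j>) where u_j is the displayed integer vector. Then <v, e_j> = <v, u_j> / sqrt(<u_j, u_j>), so |<v, e_j>|^2 = <v, u_j>^2 / <u_j, u_j>.
Coefficients: <v, e_1> = -2/sqrt(4), <v, e_2> = -1/sqrt(1).
Square and sum: Σ |<v, e_j>|^2 = 2.
Compute ||v||^2 = v·v = 11.
Deficit = 11 − 2 = 9 ≥ 0, confirming Bessel's inequality. (The deficit equals ||v − Σ <v,e_j> e_j||^2, the squared distance from v to span{e_j}.)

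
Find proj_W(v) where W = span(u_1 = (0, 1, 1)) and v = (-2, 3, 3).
proj_W(v) = (0, 3, 3)

Set up U = [u_1 | ... | u_1] ∈ R^(3×1). The projector onto W = col(U) is P = U (U^T U)^(-1) U^T.
Compute U^T U =
  [2],
and U^T v = (6).
Solve U^T U · c = U^T v for the coefficients: c = (3). The projection is proj_W(v) = U c.
Check: (v - proj_W(v)) · u_1 = 0  (should be 0).
Result: proj_W(v) = (0, 3, 3).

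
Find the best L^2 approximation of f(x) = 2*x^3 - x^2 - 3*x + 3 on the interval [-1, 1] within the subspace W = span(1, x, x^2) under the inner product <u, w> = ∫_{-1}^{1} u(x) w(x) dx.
g(x) = -x^2 - 9*x/5 + 3

The best approximation g ∈ W is the orthogonal projection of f onto W. Writing g = a_0 + a_1 x + a_2 x^2, the coefficients solve the normal equations G · a = b where
  G_{ij} = <φ_i, φ_j> and b_i = <f, φ_i>, with φ_0 = 1, φ_1 = x, φ_2 = x^2.
G =
  [2, 0, 2/3]
  [0, 2/3, 0]
  [2/3, 0, 2/5],
b = (16/3, -6/5, 8/5).
Solving gives a_0 = 3, a_1 = -9/5, a_2 = -1, so
  g(x) = -x^2 - 9*x/5 + 3.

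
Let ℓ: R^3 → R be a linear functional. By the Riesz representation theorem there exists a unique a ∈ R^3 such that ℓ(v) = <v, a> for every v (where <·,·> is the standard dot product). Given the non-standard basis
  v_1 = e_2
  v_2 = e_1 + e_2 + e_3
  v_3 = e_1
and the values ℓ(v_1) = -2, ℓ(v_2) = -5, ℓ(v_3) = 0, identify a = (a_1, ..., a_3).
a = (0, -2, -3)

Write a = (a_1, ..., a_3) in the standard basis. For each basis vector v_i, ℓ(v_i) = <v_i, a> is a linear equation in the a_j's. Collect the n equations into a matrix system V a = ℓ, where row i of V is v_i (expressed in the standard basis). Since V is invertible (lower-triangular with 1s on the diagonal, up to permutation), solve by back-substitution:
  V =
[[0, 1, 0],
 [1, 1, 1],
 [1, 0, 0]]
  V a = (-2, -5, 0)
Solving gives a = (0, -2, -3).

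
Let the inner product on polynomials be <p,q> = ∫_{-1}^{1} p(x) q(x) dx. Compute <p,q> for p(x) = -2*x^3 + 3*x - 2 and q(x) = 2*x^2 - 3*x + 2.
<p,q> = -214/15

Expand the product: p(x)·q(x) = -4*x^5 + 6*x^4 + 2*x^3 - 13*x^2 + 12*x - 4.
∫_{-1}^{1} of each monomial x^k gives [2/(k+1) if k even, 0 if k odd]. Integrating term-by-term (or equivalently evaluating the antiderivative F(x) = -2*x^6/3 + 6*x^5/5 + x^4/2 - 13*x^3/3 + 6*x^2 - 4*x at the endpoints):
  F(1) − F(−1) = -13/10 − (389/30) = -214/15.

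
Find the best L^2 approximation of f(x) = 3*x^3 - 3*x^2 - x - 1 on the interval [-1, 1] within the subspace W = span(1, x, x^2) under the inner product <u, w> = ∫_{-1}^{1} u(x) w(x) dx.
g(x) = -3*x^2 + 4*x/5 - 1

The best approximation g ∈ W is the orthogonal projection of f onto W. Writing g = a_0 + a_1 x + a_2 x^2, the coefficients solve the normal equations G · a = b where
  G_{ij} = <φ_i, φ_j> and b_i = <f, φ_i>, with φ_0 = 1, φ_1 = x, φ_2 = x^2.
G =
  [2, 0, 2/3]
  [0, 2/3, 0]
  [2/3, 0, 2/5],
b = (-4, 8/15, -28/15).
Solving gives a_0 = -1, a_1 = 4/5, a_2 = -3, so
  g(x) = -3*x^2 + 4*x/5 - 1.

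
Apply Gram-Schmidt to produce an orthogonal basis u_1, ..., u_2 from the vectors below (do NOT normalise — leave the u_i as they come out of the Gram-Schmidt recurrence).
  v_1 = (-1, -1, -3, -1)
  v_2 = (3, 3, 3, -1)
Orthogonal basis:
  u_1 = (-1, -1, -3, -1)
  u_2 = (11/6, 11/6, -1/2, -13/6)

Apply the Gram-Schmidt recurrence
  u_1 = v_1
  u_i = v_i − Σ_{j<i} ((v_i · u_j) / (u_j · u_j)) · u_j.

Step by step this gives:
  u_1 = (-1, -1, -3, -1)
  u_2 = (11/6, 11/6, -1/2, -13/6)

Orthogonality check:
  u_2 · u_1 = 0 (should be 0)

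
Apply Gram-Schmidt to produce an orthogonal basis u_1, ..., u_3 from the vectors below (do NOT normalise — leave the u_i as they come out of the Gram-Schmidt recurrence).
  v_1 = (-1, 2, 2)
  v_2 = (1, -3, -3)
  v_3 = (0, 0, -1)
Orthogonal basis:
  u_1 = (-1, 2, 2)
  u_2 = (-4/9, -1/9, -1/9)
  u_3 = (0, 1/2, -1/2)

Apply the Gram-Schmidt recurrence
  u_1 = v_1
  u_i = v_i − Σ_{j<i} ((v_i · u_j) / (u_j · u_j)) · u_j.

Step by step this gives:
  u_1 = (-1, 2, 2)
  u_2 = (-4/9, -1/9, -1/9)
  u_3 = (0, 1/2, -1/2)

Orthogonality check:
  u_2 · u_1 = 0 (should be 0)
  u_3 · u_1 = 0 (should be 0)
  u_3 · u_2 = 0 (should be 0)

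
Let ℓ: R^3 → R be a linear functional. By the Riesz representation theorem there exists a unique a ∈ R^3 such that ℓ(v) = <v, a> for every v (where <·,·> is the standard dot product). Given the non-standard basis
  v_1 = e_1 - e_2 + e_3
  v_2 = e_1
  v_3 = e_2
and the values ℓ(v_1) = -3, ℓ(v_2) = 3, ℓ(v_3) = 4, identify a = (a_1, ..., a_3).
a = (3, 4, -2)

Write a = (a_1, ..., a_3) in the standard basis. For each basis vector v_i, ℓ(v_i) = <v_i, a> is a linear equation in the a_j's. Collect the n equations into a matrix system V a = ℓ, where row i of V is v_i (expressed in the standard basis). Since V is invertible (lower-triangular with 1s on the diagonal, up to permutation), solve by back-substitution:
  V =
[[1, -1, 1],
 [1, 0, 0],
 [0, 1, 0]]
  V a = (-3, 3, 4)
Solving gives a = (3, 4, -2).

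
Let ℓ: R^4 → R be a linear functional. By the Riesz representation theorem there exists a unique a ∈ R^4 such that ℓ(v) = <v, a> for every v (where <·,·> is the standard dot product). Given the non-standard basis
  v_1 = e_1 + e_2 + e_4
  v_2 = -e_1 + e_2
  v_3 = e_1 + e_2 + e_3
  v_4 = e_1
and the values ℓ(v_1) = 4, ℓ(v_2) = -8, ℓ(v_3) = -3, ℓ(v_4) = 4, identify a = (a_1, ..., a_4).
a = (4, -4, -3, 4)

Write a = (a_1, ..., a_4) in the standard basis. For each basis vector v_i, ℓ(v_i) = <v_i, a> is a linear equation in the a_j's. Collect the n equations into a matrix system V a = ℓ, where row i of V is v_i (expressed in the standard basis). Since V is invertible (lower-triangular with 1s on the diagonal, up to permutation), solve by back-substitution:
  V =
[[1, 1, 0, 1],
 [-1, 1, 0, 0],
 [1, 1, 1, 0],
 [1, 0, 0, 0]]
  V a = (4, -8, -3, 4)
Solving gives a = (4, -4, -3, 4).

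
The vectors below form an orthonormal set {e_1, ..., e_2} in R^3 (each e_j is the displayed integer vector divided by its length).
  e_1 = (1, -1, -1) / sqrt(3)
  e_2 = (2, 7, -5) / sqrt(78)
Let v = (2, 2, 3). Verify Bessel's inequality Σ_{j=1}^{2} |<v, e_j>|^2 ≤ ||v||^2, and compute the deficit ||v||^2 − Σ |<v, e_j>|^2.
Σ |<v, e_j>|^2 = 81/26; ||v||^2 = 17; deficit = 361/26

Write each e_j = u_j / sqrt(<u_j, u_j>) where u_j is the displayed integer vector. Then <v, e_j> = <v, u_j> / sqrt(<u_j, u_j>), so |<v, e_j>|^2 = <v, u_j>^2 / <u_j, u_j>.
Coefficients: <v, e_1> = -3/sqrt(3), <v, e_2> = 3/sqrt(78).
Square and sum: Σ |<v, e_j>|^2 = 81/26.
Compute ||v||^2 = v·v = 17.
Deficit = 17 − 81/26 = 361/26 ≥ 0, confirming Bessel's inequality. (The deficit equals ||v − Σ <v,e_j> e_j||^2, the squared distance from v to span{e_j}.)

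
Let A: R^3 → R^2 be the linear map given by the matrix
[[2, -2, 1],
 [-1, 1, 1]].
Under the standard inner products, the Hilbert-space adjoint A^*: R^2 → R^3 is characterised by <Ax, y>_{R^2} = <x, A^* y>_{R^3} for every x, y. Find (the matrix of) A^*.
A^* = A^T =
[[2, -1],
 [-2, 1],
 [1, 1]]

For real matrices with standard dot products, the defining identity <Ax, y> = <x, A^* y> gives (Ax)^T y = x^T (A^*) y, i.e. x^T A^T y = x^T (A^*) y. Since this holds for all x, y, we must have A^* = A^T. Therefore
A^* =
[[2, -1],
 [-2, 1],
 [1, 1]].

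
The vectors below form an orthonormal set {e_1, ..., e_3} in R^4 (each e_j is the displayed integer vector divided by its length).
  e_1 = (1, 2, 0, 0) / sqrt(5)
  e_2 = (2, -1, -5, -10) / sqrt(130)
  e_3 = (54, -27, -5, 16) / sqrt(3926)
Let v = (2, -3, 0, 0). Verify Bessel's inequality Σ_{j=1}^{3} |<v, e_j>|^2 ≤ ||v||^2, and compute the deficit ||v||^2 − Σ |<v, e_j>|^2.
Σ |<v, e_j>|^2 = 1914/151; ||v||^2 = 13; deficit = 49/151

Write each e_j = u_j / sqrt(<u_j, u_j>) where u_j is the displayed integer vector. Then <v, e_j> = <v, u_j> / sqrt(<u_j, u_j>), so |<v, e_j>|^2 = <v, u_j>^2 / <u_j, u_j>.
Coefficients: <v, e_1> = -4/sqrt(5), <v, e_2> = 7/sqrt(130), <v, e_3> = 189/sqrt(3926).
Square and sum: Σ |<v, e_j>|^2 = 1914/151.
Compute ||v||^2 = v·v = 13.
Deficit = 13 − 1914/151 = 49/151 ≥ 0, confirming Bessel's inequality. (The deficit equals ||v − Σ <v,e_j> e_j||^2, the squared distance from v to span{e_j}.)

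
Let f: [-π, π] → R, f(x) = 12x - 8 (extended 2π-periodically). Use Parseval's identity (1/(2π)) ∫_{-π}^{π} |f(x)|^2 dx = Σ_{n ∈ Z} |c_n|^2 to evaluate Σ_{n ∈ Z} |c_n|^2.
Σ |c_n|^2 = 48π^2 + 64

Expand and integrate term by term over [-π, π]:
  ∫ (12x)^2 dx = 144·(2π^3/3); ∫ 2·12·(-8)·x dx = 0 (odd integrand); ∫ (-8)^2 dx = 64·2π.
So (1/(2π)) ∫_{-π}^{π} (12x - 8)^2 dx = 144π^2/3 + 64 = 48π^2 + 64.
Parseval ⇒ Σ |c_n|^2 = 48π^2 + 64.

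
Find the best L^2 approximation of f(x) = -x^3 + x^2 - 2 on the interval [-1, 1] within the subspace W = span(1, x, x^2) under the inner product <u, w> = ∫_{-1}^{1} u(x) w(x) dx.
g(x) = x^2 - 3*x/5 - 2

The best approximation g ∈ W is the orthogonal projection of f onto W. Writing g = a_0 + a_1 x + a_2 x^2, the coefficients solve the normal equations G · a = b where
  G_{ij} = <φ_i, φ_j> and b_i = <f, φ_i>, with φ_0 = 1, φ_1 = x, φ_2 = x^2.
G =
  [2, 0, 2/3]
  [0, 2/3, 0]
  [2/3, 0, 2/5],
b = (-10/3, -2/5, -14/15).
Solving gives a_0 = -2, a_1 = -3/5, a_2 = 1, so
  g(x) = x^2 - 3*x/5 - 2.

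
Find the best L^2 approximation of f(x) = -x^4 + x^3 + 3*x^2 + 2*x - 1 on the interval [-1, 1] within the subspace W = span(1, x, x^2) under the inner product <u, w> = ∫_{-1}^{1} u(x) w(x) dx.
g(x) = 15*x^2/7 + 13*x/5 - 32/35

The best approximation g ∈ W is the orthogonal projection of f onto W. Writing g = a_0 + a_1 x + a_2 x^2, the coefficients solve the normal equations G · a = b where
  G_{ij} = <φ_i, φ_j> and b_i = <f, φ_i>, with φ_0 = 1, φ_1 = x, φ_2 = x^2.
G =
  [2, 0, 2/3]
  [0, 2/3, 0]
  [2/3, 0, 2/5],
b = (-2/5, 26/15, 26/105).
Solving gives a_0 = -32/35, a_1 = 13/5, a_2 = 15/7, so
  g(x) = 15*x^2/7 + 13*x/5 - 32/35.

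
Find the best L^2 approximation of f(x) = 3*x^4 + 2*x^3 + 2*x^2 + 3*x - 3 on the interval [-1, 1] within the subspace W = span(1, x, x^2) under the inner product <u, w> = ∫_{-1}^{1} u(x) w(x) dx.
g(x) = 32*x^2/7 + 21*x/5 - 114/35

The best approximation g ∈ W is the orthogonal projection of f onto W. Writing g = a_0 + a_1 x + a_2 x^2, the coefficients solve the normal equations G · a = b where
  G_{ij} = <φ_i, φ_j> and b_i = <f, φ_i>, with φ_0 = 1, φ_1 = x, φ_2 = x^2.
G =
  [2, 0, 2/3]
  [0, 2/3, 0]
  [2/3, 0, 2/5],
b = (-52/15, 14/5, -12/35).
Solving gives a_0 = -114/35, a_1 = 21/5, a_2 = 32/7, so
  g(x) = 32*x^2/7 + 21*x/5 - 114/35.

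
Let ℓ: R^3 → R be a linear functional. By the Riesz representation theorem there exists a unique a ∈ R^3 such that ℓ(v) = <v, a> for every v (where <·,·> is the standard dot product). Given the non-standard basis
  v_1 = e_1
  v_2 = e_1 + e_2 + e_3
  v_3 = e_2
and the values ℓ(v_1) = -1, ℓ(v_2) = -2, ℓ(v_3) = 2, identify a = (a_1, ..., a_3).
a = (-1, 2, -3)

Write a = (a_1, ..., a_3) in the standard basis. For each basis vector v_i, ℓ(v_i) = <v_i, a> is a linear equation in the a_j's. Collect the n equations into a matrix system V a = ℓ, where row i of V is v_i (expressed in the standard basis). Since V is invertible (lower-triangular with 1s on the diagonal, up to permutation), solve by back-substitution:
  V =
[[1, 0, 0],
 [1, 1, 1],
 [0, 1, 0]]
  V a = (-1, -2, 2)
Solving gives a = (-1, 2, -3).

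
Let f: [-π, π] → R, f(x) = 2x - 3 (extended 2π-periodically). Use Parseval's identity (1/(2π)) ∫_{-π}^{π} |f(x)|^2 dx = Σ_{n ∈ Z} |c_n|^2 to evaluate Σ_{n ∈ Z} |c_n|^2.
Σ |c_n|^2 = 4π^2/3 + 9

Expand and integrate term by term over [-π, π]:
  ∫ (2x)^2 dx = 4·(2π^3/3); ∫ 2·2·(-3)·x dx = 0 (odd integrand); ∫ (-3)^2 dx = 9·2π.
So (1/(2π)) ∫_{-π}^{π} (2x - 3)^2 dx = 4π^2/3 + 9 = 4π^2/3 + 9.
Parseval ⇒ Σ |c_n|^2 = 4π^2/3 + 9.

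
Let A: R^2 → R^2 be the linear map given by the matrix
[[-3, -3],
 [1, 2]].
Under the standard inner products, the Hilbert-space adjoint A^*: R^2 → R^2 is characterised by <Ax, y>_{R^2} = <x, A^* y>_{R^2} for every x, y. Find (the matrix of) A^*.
A^* = A^T =
[[-3, 1],
 [-3, 2]]

For real matrices with standard dot products, the defining identity <Ax, y> = <x, A^* y> gives (Ax)^T y = x^T (A^*) y, i.e. x^T A^T y = x^T (A^*) y. Since this holds for all x, y, we must have A^* = A^T. Therefore
A^* =
[[-3, 1],
 [-3, 2]].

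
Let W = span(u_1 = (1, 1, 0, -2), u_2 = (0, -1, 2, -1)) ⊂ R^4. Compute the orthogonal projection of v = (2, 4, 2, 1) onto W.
proj_W(v) = (5/7, 1, -4/7, -8/7)

Set up U = [u_1 | ... | u_2] ∈ R^(4×2). The projector onto W = col(U) is P = U (U^T U)^(-1) U^T.
Compute U^T U =
  [6, 1]
  [1, 6],
and U^T v = (4, -1).
Solve U^T U · c = U^T v for the coefficients: c = (5/7, -2/7). The projection is proj_W(v) = U c.
Check: (v - proj_W(v)) · u_1 = 0  (should be 0).
Check: (v - proj_W(v)) · u_2 = 0  (should be 0).
Result: proj_W(v) = (5/7, 1, -4/7, -8/7).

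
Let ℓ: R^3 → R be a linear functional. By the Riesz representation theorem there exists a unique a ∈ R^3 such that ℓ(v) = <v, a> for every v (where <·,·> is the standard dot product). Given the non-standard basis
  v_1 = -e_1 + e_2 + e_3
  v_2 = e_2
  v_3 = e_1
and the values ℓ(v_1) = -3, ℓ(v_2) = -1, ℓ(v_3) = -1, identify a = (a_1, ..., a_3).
a = (-1, -1, -3)

Write a = (a_1, ..., a_3) in the standard basis. For each basis vector v_i, ℓ(v_i) = <v_i, a> is a linear equation in the a_j's. Collect the n equations into a matrix system V a = ℓ, where row i of V is v_i (expressed in the standard basis). Since V is invertible (lower-triangular with 1s on the diagonal, up to permutation), solve by back-substitution:
  V =
[[-1, 1, 1],
 [0, 1, 0],
 [1, 0, 0]]
  V a = (-3, -1, -1)
Solving gives a = (-1, -1, -3).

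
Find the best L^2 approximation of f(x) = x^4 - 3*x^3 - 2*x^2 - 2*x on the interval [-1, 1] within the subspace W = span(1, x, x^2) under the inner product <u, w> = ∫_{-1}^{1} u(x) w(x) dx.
g(x) = -8*x^2/7 - 19*x/5 - 3/35

The best approximation g ∈ W is the orthogonal projection of f onto W. Writing g = a_0 + a_1 x + a_2 x^2, the coefficients solve the normal equations G · a = b where
  G_{ij} = <φ_i, φ_j> and b_i = <f, φ_i>, with φ_0 = 1, φ_1 = x, φ_2 = x^2.
G =
  [2, 0, 2/3]
  [0, 2/3, 0]
  [2/3, 0, 2/5],
b = (-14/15, -38/15, -18/35).
Solving gives a_0 = -3/35, a_1 = -19/5, a_2 = -8/7, so
  g(x) = -8*x^2/7 - 19*x/5 - 3/35.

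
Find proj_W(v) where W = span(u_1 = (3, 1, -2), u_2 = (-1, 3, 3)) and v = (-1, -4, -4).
proj_W(v) = (-41/230, -1067/230, -71/23)

Set up U = [u_1 | ... | u_2] ∈ R^(3×2). The projector onto W = col(U) is P = U (U^T U)^(-1) U^T.
Compute U^T U =
  [14, -6]
  [-6, 19],
and U^T v = (1, -23).
Solve U^T U · c = U^T v for the coefficients: c = (-119/230, -158/115). The projection is proj_W(v) = U c.
Check: (v - proj_W(v)) · u_1 = 0  (should be 0).
Check: (v - proj_W(v)) · u_2 = 0  (should be 0).
Result: proj_W(v) = (-41/230, -1067/230, -71/23).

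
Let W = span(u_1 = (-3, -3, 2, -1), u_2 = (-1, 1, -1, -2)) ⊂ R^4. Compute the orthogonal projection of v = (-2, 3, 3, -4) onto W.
proj_W(v) = (-377/161, 83/161, -132/161, -509/161)

Set up U = [u_1 | ... | u_2] ∈ R^(4×2). The projector onto W = col(U) is P = U (U^T U)^(-1) U^T.
Compute U^T U =
  [23, 0]
  [0, 7],
and U^T v = (7, 10).
Solve U^T U · c = U^T v for the coefficients: c = (7/23, 10/7). The projection is proj_W(v) = U c.
Check: (v - proj_W(v)) · u_1 = 0  (should be 0).
Check: (v - proj_W(v)) · u_2 = 0  (should be 0).
Result: proj_W(v) = (-377/161, 83/161, -132/161, -509/161).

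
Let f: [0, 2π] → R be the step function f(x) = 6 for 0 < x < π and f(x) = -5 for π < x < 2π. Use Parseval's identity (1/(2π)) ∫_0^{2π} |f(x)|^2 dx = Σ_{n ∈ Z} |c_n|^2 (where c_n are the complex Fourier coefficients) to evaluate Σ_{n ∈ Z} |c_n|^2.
Σ |c_n|^2 = 61/2

Parseval equates the L^2 energy of f (normalised by 1/(2π)) with the ℓ^2 sum of its Fourier coefficients: (1/(2π)) ∫_0^{2π} |f|^2 = Σ |c_n|^2.
Compute the left side: (1/(2π)) [∫_0^π 6^2 dx + ∫_π^{2π} (-5)^2 dx] = (1/(2π)) · (36π + 25π) = (36 + 25)/2 = 61/2.
So Σ_{n ∈ Z} |c_n|^2 = 61/2.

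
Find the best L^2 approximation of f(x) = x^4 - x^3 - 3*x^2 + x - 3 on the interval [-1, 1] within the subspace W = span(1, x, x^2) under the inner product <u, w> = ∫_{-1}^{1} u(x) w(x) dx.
g(x) = -15*x^2/7 + 2*x/5 - 108/35

The best approximation g ∈ W is the orthogonal projection of f onto W. Writing g = a_0 + a_1 x + a_2 x^2, the coefficients solve the normal equations G · a = b where
  G_{ij} = <φ_i, φ_j> and b_i = <f, φ_i>, with φ_0 = 1, φ_1 = x, φ_2 = x^2.
G =
  [2, 0, 2/3]
  [0, 2/3, 0]
  [2/3, 0, 2/5],
b = (-38/5, 4/15, -102/35).
Solving gives a_0 = -108/35, a_1 = 2/5, a_2 = -15/7, so
  g(x) = -15*x^2/7 + 2*x/5 - 108/35.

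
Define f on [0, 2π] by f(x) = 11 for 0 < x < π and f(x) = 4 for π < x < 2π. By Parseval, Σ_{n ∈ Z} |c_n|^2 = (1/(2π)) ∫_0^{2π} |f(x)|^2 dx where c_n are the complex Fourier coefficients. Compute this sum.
Σ |c_n|^2 = 137/2

Parseval equates the L^2 energy of f (normalised by 1/(2π)) with the ℓ^2 sum of its Fourier coefficients: (1/(2π)) ∫_0^{2π} |f|^2 = Σ |c_n|^2.
Compute the left side: (1/(2π)) [∫_0^π 11^2 dx + ∫_π^{2π} 4^2 dx] = (1/(2π)) · (121π + 16π) = (121 + 16)/2 = 137/2.
So Σ_{n ∈ Z} |c_n|^2 = 137/2.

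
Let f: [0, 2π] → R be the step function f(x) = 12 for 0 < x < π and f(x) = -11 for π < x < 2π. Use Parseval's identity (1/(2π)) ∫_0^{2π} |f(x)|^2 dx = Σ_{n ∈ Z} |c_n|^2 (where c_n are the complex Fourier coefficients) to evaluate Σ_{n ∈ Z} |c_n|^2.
Σ |c_n|^2 = 265/2

Parseval equates the L^2 energy of f (normalised by 1/(2π)) with the ℓ^2 sum of its Fourier coefficients: (1/(2π)) ∫_0^{2π} |f|^2 = Σ |c_n|^2.
Compute the left side: (1/(2π)) [∫_0^π 12^2 dx + ∫_π^{2π} (-11)^2 dx] = (1/(2π)) · (144π + 121π) = (144 + 121)/2 = 265/2.
So Σ_{n ∈ Z} |c_n|^2 = 265/2.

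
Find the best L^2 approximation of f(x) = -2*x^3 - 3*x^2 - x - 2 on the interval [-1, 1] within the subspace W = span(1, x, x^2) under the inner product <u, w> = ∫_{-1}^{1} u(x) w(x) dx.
g(x) = -3*x^2 - 11*x/5 - 2

The best approximation g ∈ W is the orthogonal projection of f onto W. Writing g = a_0 + a_1 x + a_2 x^2, the coefficients solve the normal equations G · a = b where
  G_{ij} = <φ_i, φ_j> and b_i = <f, φ_i>, with φ_0 = 1, φ_1 = x, φ_2 = x^2.
G =
  [2, 0, 2/3]
  [0, 2/3, 0]
  [2/3, 0, 2/5],
b = (-6, -22/15, -38/15).
Solving gives a_0 = -2, a_1 = -11/5, a_2 = -3, so
  g(x) = -3*x^2 - 11*x/5 - 2.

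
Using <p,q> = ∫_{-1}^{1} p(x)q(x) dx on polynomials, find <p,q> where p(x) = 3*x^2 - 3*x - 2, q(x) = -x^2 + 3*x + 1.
<p,q> = -118/15

Expand the product: p(x)·q(x) = -3*x^4 + 12*x^3 - 4*x^2 - 9*x - 2.
∫_{-1}^{1} of each monomial x^k gives [2/(k+1) if k even, 0 if k odd]. Integrating term-by-term (or equivalently evaluating the antiderivative F(x) = -3*x^5/5 + 3*x^4 - 4*x^3/3 - 9*x^2/2 - 2*x at the endpoints):
  F(1) − F(−1) = -163/30 − (73/30) = -118/15.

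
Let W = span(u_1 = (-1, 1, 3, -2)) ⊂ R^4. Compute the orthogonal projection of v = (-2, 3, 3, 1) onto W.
proj_W(v) = (-4/5, 4/5, 12/5, -8/5)

Set up U = [u_1 | ... | u_1] ∈ R^(4×1). The projector onto W = col(U) is P = U (U^T U)^(-1) U^T.
Compute U^T U =
  [15],
and U^T v = (12).
Solve U^T U · c = U^T v for the coefficients: c = (4/5). The projection is proj_W(v) = U c.
Check: (v - proj_W(v)) · u_1 = 0  (should be 0).
Result: proj_W(v) = (-4/5, 4/5, 12/5, -8/5).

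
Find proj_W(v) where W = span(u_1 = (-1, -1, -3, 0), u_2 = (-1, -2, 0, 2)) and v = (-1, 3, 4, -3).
proj_W(v) = (86/45, 251/90, 31/10, -79/45)

Set up U = [u_1 | ... | u_2] ∈ R^(4×2). The projector onto W = col(U) is P = U (U^T U)^(-1) U^T.
Compute U^T U =
  [11, 3]
  [3, 9],
and U^T v = (-14, -11).
Solve U^T U · c = U^T v for the coefficients: c = (-31/30, -79/90). The projection is proj_W(v) = U c.
Check: (v - proj_W(v)) · u_1 = 0  (should be 0).
Check: (v - proj_W(v)) · u_2 = 0  (should be 0).
Result: proj_W(v) = (86/45, 251/90, 31/10, -79/45).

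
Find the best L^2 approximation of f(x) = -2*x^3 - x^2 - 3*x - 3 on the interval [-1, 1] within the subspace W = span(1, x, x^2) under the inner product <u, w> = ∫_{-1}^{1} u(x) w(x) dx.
g(x) = -x^2 - 21*x/5 - 3

The best approximation g ∈ W is the orthogonal projection of f onto W. Writing g = a_0 + a_1 x + a_2 x^2, the coefficients solve the normal equations G · a = b where
  G_{ij} = <φ_i, φ_j> and b_i = <f, φ_i>, with φ_0 = 1, φ_1 = x, φ_2 = x^2.
G =
  [2, 0, 2/3]
  [0, 2/3, 0]
  [2/3, 0, 2/5],
b = (-20/3, -14/5, -12/5).
Solving gives a_0 = -3, a_1 = -21/5, a_2 = -1, so
  g(x) = -x^2 - 21*x/5 - 3.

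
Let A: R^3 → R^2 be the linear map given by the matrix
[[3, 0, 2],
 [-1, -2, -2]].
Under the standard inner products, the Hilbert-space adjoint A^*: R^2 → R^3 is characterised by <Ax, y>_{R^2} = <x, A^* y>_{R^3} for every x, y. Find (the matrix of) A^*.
A^* = A^T =
[[3, -1],
 [0, -2],
 [2, -2]]

For real matrices with standard dot products, the defining identity <Ax, y> = <x, A^* y> gives (Ax)^T y = x^T (A^*) y, i.e. x^T A^T y = x^T (A^*) y. Since this holds for all x, y, we must have A^* = A^T. Therefore
A^* =
[[3, -1],
 [0, -2],
 [2, -2]].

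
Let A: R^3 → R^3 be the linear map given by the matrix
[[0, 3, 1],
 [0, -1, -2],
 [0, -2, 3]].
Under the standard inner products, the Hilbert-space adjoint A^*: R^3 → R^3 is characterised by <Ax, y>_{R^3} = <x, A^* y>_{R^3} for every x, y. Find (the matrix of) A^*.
A^* = A^T =
[[0, 0, 0],
 [3, -1, -2],
 [1, -2, 3]]

For real matrices with standard dot products, the defining identity <Ax, y> = <x, A^* y> gives (Ax)^T y = x^T (A^*) y, i.e. x^T A^T y = x^T (A^*) y. Since this holds for all x, y, we must have A^* = A^T. Therefore
A^* =
[[0, 0, 0],
 [3, -1, -2],
 [1, -2, 3]].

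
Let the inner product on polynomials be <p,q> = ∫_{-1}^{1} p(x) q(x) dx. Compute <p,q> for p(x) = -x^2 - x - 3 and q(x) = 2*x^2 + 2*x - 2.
<p,q> = 36/5

Expand the product: p(x)·q(x) = -2*x^4 - 4*x^3 - 6*x^2 - 4*x + 6.
∫_{-1}^{1} of each monomial x^k gives [2/(k+1) if k even, 0 if k odd]. Integrating term-by-term (or equivalently evaluating the antiderivative F(x) = -2*x^5/5 - x^4 - 2*x^3 - 2*x^2 + 6*x at the endpoints):
  F(1) − F(−1) = 3/5 − (-33/5) = 36/5.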